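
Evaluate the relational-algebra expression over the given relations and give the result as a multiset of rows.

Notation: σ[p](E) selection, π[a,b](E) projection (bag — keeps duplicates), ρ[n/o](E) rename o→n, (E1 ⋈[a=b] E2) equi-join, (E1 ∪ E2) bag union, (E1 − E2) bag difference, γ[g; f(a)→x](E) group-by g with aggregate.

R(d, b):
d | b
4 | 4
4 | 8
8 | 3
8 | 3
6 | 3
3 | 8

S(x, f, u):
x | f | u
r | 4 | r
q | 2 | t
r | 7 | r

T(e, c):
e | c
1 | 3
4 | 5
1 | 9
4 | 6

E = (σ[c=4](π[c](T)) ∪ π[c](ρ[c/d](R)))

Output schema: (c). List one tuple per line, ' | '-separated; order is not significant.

Subexpression sizes:
  T → 4
  π[c](T) → 4
  σ[c=4](π[c](T)) → 0
  R → 6
  ρ[c/d](R) → 6
  π[c](ρ[c/d](R)) → 6
  (σ[c=4](π[c](T)) ∪ π[c](ρ[c/d](R))) → 6

== RESULT ==
c
3
4
4
6
8
8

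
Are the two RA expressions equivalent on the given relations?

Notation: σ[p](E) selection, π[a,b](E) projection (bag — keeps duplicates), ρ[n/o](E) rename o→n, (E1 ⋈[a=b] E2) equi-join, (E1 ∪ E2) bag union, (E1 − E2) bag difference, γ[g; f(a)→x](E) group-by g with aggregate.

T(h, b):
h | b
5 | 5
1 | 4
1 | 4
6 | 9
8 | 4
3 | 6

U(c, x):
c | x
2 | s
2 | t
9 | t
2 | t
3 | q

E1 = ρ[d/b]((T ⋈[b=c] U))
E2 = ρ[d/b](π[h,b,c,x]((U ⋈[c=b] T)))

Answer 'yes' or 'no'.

E1 subexpression sizes:
  T → 6
  U → 5
  (T ⋈[b=c] U) → 1
  ρ[d/b]((T ⋈[b=c] U)) → 1
E2 subexpression sizes:
  U → 5
  T → 6
  (U ⋈[c=b] T) → 1
  π[h,b,c,x]((U ⋈[c=b] T)) → 1
  ρ[d/b](π[h,b,c,x]((U ⋈[c=b] T))) → 1

E1 and E2 produce the same multiset:
h | d | c | x
6 | 9 | 9 | t

yes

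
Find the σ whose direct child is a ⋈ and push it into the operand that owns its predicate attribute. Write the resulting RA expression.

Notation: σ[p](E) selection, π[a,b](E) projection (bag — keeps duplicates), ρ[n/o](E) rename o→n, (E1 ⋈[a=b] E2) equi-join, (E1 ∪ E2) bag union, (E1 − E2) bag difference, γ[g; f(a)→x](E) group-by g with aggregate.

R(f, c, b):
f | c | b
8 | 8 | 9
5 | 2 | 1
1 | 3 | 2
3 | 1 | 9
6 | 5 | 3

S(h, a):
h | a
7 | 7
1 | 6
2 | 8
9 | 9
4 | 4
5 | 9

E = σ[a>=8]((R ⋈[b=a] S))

σ filters on a, owned by the right side.
E' = (R ⋈[b=a] σ[a>=8](S))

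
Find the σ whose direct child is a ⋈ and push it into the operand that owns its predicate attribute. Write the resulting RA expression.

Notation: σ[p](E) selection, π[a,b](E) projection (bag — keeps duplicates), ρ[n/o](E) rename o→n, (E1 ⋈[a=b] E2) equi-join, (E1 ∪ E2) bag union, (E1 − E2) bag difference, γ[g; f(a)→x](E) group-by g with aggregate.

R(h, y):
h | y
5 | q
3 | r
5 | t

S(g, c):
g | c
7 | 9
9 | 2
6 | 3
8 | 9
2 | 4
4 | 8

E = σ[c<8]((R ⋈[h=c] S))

σ filters on c, owned by the right side.
E' = (R ⋈[h=c] σ[c<8](S))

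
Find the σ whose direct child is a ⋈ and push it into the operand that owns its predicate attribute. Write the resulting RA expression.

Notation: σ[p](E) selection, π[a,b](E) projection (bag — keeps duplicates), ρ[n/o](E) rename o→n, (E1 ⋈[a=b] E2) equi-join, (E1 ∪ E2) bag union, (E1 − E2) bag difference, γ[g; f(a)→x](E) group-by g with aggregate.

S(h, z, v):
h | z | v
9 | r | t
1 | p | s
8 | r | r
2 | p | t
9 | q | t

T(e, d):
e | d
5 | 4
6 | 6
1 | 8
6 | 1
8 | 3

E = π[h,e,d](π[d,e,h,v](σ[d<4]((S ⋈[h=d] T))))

σ filters on d, owned by the right side.
E' = π[h,e,d](π[d,e,h,v]((S ⋈[h=d] σ[d<4](T))))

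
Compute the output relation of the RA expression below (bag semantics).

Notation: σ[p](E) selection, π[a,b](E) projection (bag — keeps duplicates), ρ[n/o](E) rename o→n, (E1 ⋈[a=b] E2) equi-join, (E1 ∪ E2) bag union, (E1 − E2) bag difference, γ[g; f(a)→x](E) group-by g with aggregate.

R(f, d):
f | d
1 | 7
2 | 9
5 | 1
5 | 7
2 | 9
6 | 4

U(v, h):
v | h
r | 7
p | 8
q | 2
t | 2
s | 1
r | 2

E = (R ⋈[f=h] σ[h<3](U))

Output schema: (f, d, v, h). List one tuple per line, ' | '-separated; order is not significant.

Row counts bottom-up:
  R → 6
  U → 6
  σ[h<3](U) → 4
  (R ⋈[f=h] σ[h<3](U)) → 7

== RESULT ==
f | d | v | h
1 | 7 | s | 1
2 | 9 | q | 2
2 | 9 | q | 2
2 | 9 | r | 2
2 | 9 | r | 2
2 | 9 | t | 2
2 | 9 | t | 2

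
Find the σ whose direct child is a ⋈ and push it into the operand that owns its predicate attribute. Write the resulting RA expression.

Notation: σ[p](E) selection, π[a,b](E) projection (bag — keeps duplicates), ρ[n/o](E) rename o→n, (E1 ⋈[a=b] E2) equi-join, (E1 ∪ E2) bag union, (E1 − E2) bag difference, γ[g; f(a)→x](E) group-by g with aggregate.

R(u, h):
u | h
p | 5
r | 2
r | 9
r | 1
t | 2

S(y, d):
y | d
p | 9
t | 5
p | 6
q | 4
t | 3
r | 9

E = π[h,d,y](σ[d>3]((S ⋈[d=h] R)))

σ filters on d, owned by the left side.
E' = π[h,d,y]((σ[d>3](S) ⋈[d=h] R))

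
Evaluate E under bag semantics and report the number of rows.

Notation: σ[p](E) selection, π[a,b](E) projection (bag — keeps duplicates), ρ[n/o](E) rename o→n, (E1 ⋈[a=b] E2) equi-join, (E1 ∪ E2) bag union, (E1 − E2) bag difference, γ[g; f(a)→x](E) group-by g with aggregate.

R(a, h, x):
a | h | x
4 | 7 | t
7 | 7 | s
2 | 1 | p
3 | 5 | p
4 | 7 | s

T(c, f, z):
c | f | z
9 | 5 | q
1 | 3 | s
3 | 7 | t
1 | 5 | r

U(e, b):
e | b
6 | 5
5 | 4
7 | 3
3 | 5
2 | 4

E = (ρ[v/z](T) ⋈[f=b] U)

Stepwise |·|:
  T → 4
  ρ[v/z](T) → 4
  U → 5
  (ρ[v/z](T) ⋈[f=b] U) → 5

|E| = 5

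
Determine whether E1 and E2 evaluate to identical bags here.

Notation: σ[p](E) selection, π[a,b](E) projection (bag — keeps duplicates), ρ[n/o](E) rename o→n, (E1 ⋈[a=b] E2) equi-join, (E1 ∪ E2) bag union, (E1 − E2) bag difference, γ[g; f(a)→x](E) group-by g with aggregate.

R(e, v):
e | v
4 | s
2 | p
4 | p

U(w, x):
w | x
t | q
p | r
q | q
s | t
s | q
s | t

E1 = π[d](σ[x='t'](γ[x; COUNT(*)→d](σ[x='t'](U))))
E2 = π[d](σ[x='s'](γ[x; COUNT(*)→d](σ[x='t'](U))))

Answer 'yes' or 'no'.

E1 row counts bottom-up:
  U → 6
  σ[x='t'](U) → 2
  γ[x; COUNT(*)→d](σ[x='t'](U)) → 1
  σ[x='t'](γ[x; COUNT(*)→d](σ[x='t'](U))) → 1
  π[d](σ[x='t'](γ[x; COUNT(*)→d](σ[x='t'](U)))) → 1
E2 row counts bottom-up:
  U → 6
  σ[x='t'](U) → 2
  γ[x; COUNT(*)→d](σ[x='t'](U)) → 1
  σ[x='s'](γ[x; COUNT(*)→d](σ[x='t'](U))) → 0
  π[d](σ[x='s'](γ[x; COUNT(*)→d](σ[x='t'](U)))) → 0

E1 result:
d
2
E2 result:
d
(0 rows)
Witness: (2,) appears 1× in E1 but 0× in E2.

no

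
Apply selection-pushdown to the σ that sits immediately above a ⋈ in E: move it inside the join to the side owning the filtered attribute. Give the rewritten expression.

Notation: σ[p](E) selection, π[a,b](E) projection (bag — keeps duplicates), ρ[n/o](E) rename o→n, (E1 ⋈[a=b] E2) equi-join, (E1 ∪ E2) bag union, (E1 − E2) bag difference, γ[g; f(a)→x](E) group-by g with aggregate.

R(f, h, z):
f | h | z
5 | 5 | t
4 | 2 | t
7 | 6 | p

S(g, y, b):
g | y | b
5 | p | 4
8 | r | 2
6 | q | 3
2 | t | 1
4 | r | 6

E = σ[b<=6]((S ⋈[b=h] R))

σ filters on b, owned by the left side.
E' = (σ[b<=6](S) ⋈[b=h] R)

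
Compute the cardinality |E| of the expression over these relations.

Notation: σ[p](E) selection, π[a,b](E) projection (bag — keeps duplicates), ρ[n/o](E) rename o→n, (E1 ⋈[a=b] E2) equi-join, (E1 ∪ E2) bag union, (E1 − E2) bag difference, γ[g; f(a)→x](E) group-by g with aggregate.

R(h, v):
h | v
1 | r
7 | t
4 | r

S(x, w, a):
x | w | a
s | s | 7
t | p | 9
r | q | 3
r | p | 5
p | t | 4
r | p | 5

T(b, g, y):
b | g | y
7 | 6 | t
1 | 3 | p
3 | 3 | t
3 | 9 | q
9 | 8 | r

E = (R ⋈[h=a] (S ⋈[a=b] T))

Per-node cardinality:
  R → 3
  S → 6
  T → 5
  (S ⋈[a=b] T) → 4
  (R ⋈[h=a] (S ⋈[a=b] T)) → 1

|E| = 1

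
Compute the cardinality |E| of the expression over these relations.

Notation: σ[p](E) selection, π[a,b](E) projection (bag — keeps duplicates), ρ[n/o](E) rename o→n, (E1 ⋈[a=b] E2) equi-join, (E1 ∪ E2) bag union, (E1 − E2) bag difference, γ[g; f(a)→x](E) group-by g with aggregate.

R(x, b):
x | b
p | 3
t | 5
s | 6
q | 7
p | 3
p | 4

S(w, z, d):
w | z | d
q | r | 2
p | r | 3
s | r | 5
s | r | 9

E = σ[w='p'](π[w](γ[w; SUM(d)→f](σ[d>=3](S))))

Per-node cardinality:
  S → 4
  σ[d>=3](S) → 3
  γ[w; SUM(d)→f](σ[d>=3](S)) → 2
  π[w](γ[w; SUM(d)→f](σ[d>=3](S))) → 2
  σ[w='p'](π[w](γ[w; SUM(d)→f](σ[d>=3](S)))) → 1

|E| = 1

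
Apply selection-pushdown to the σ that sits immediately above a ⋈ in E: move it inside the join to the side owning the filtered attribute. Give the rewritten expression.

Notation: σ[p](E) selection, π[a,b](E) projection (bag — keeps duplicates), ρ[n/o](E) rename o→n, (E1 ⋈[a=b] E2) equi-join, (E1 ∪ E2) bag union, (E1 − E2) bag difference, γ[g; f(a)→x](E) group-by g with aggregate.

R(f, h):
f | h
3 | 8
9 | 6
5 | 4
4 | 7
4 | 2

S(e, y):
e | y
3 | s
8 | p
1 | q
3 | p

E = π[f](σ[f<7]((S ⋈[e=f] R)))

σ filters on f, owned by the right side.
E' = π[f]((S ⋈[e=f] σ[f<7](R)))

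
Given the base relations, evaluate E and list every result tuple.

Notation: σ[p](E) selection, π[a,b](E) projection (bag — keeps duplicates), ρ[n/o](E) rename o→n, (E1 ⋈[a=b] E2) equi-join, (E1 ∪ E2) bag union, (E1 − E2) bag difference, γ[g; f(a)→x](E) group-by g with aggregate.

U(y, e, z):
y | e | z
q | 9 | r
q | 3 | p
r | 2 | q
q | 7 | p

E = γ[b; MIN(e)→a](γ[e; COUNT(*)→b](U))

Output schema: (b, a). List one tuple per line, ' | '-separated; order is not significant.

Subexpression sizes:
  U → 4
  γ[e; COUNT(*)→b](U) → 4
  γ[b; MIN(e)→a](γ[e; COUNT(*)→b](U)) → 1

== RESULT ==
b | a
1 | 2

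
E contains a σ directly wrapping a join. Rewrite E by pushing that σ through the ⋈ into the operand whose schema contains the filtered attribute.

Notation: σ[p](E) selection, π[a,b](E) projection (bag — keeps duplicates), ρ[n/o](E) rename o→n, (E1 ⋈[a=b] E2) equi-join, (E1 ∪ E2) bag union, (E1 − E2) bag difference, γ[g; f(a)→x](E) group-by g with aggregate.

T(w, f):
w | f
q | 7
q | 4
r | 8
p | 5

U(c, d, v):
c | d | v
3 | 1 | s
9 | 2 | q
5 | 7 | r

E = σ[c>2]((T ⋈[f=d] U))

σ filters on c, owned by the right side.
E' = (T ⋈[f=d] σ[c>2](U))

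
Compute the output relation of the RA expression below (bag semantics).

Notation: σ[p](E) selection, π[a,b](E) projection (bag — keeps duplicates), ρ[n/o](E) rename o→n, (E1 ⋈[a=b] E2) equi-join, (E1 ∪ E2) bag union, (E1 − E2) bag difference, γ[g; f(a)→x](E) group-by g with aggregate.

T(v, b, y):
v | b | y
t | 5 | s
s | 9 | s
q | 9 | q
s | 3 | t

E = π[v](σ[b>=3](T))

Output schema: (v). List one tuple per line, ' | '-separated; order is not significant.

Per-node cardinality:
  T → 4
  σ[b>=3](T) → 4
  π[v](σ[b>=3](T)) → 4

== RESULT ==
v
q
s
s
t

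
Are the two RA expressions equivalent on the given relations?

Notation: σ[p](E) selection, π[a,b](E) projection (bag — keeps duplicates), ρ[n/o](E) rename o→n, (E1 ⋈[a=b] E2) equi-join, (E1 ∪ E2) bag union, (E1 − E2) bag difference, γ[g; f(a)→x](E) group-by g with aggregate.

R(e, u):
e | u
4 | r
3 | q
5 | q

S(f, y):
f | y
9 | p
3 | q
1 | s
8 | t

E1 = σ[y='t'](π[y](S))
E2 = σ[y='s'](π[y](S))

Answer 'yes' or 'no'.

E1 subexpression sizes:
  S → 4
  π[y](S) → 4
  σ[y='t'](π[y](S)) → 1
E2 subexpression sizes:
  S → 4
  π[y](S) → 4
  σ[y='s'](π[y](S)) → 1

E1 result:
y
t
E2 result:
y
s
Witness: ('t',) appears 1× in E1 but 0× in E2.

no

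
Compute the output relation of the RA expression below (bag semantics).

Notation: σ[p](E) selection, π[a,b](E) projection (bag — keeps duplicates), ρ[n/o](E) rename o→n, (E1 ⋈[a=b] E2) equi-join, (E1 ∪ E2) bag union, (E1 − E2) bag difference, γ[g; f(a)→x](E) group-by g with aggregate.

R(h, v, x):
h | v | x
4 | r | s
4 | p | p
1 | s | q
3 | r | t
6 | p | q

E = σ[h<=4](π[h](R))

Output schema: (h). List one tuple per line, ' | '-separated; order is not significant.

Subexpression sizes:
  R → 5
  π[h](R) → 5
  σ[h<=4](π[h](R)) → 4

== RESULT ==
h
1
3
4
4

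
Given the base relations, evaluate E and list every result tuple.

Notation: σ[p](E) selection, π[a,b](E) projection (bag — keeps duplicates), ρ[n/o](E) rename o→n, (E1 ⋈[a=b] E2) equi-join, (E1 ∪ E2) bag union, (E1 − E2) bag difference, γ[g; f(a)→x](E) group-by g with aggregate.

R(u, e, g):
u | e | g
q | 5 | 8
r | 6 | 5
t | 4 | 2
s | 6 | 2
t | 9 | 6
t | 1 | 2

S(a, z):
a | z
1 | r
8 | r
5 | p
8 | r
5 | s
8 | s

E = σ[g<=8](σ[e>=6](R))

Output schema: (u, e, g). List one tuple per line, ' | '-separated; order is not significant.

Subexpression sizes:
  R → 6
  σ[e>=6](R) → 3
  σ[g<=8](σ[e>=6](R)) → 3

== RESULT ==
u | e | g
r | 6 | 5
s | 6 | 2
t | 9 | 6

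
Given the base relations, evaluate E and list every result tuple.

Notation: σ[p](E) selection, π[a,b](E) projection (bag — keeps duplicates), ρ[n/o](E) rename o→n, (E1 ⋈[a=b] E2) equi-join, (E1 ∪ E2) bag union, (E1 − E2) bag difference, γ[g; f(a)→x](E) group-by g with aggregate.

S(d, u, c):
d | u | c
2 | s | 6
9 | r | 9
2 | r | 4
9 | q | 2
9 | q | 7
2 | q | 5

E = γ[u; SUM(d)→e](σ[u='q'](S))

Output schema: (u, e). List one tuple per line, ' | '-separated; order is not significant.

Per-node cardinality:
  S → 6
  σ[u='q'](S) → 3
  γ[u; SUM(d)→e](σ[u='q'](S)) → 1

== RESULT ==
u | e
q | 20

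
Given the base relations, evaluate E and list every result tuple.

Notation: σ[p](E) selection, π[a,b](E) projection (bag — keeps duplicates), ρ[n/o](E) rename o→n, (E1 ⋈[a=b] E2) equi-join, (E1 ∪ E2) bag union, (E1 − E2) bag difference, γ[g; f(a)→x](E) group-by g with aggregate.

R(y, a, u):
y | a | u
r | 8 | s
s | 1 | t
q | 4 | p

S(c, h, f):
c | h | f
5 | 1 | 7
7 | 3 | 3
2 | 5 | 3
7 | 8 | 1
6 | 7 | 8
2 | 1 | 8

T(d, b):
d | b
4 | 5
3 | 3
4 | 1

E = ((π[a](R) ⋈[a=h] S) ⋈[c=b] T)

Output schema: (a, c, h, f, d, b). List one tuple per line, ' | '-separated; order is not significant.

Per-node cardinality:
  R → 3
  π[a](R) → 3
  S → 6
  (π[a](R) ⋈[a=h] S) → 3
  T → 3
  ((π[a](R) ⋈[a=h] S) ⋈[c=b] T) → 1

== RESULT ==
a | c | h | f | d | b
1 | 5 | 1 | 7 | 4 | 5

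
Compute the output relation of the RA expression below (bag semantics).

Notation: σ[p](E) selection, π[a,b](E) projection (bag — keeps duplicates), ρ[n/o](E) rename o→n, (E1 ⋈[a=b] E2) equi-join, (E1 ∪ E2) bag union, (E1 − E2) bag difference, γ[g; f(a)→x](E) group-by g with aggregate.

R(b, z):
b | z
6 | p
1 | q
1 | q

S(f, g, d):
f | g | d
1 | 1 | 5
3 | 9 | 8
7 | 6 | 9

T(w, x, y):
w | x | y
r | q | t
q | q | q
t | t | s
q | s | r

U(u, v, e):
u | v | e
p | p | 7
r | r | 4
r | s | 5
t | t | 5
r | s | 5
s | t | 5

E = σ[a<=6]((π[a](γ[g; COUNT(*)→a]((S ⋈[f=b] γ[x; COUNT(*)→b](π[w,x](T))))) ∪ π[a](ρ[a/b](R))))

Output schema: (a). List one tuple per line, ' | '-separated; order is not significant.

Stepwise |·|:
  S → 3
  T → 4
  π[w,x](T) → 4
  γ[x; COUNT(*)→b](π[w,x](T)) → 3
  (S ⋈[f=b] γ[x; COUNT(*)→b](π[w,x](T))) → 2
  γ[g; COUNT(*)→a]((S ⋈[f=b] γ[x; COUNT(*)→b](π[w,x](T)))) → 1
  π[a](γ[g; COUNT(*)→a]((S ⋈[f=b] γ[x; COUNT(*)→b](π[w,x](T))))) → 1
  R → 3
  ρ[a/b](R) → 3
  π[a](ρ[a/b](R)) → 3
  (π[a](γ[g; COUNT(*)→a]((S ⋈[f=b] γ[x; COUNT(*)→b](π[w,x](T))))) ∪ π[a](ρ[a/b](R))) → 4
  σ[a<=6]((π[a](γ[g; COUNT(*)→a]((S ⋈[f=b] γ[x; COUNT(*)→b](π[w,x](T))))) ∪ π[a](ρ[a/b](R)))) → 4

== RESULT ==
a
1
1
2
6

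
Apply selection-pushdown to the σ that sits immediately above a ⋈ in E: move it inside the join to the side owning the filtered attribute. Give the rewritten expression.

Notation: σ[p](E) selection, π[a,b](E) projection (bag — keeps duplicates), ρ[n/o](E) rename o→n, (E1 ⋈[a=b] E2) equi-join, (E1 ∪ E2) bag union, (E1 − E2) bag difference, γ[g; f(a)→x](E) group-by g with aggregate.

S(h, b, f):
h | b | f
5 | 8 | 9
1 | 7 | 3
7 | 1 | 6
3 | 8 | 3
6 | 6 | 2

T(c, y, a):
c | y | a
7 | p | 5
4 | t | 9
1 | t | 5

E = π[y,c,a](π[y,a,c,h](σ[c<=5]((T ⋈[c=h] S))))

σ filters on c, owned by the left side.
E' = π[y,c,a](π[y,a,c,h]((σ[c<=5](T) ⋈[c=h] S)))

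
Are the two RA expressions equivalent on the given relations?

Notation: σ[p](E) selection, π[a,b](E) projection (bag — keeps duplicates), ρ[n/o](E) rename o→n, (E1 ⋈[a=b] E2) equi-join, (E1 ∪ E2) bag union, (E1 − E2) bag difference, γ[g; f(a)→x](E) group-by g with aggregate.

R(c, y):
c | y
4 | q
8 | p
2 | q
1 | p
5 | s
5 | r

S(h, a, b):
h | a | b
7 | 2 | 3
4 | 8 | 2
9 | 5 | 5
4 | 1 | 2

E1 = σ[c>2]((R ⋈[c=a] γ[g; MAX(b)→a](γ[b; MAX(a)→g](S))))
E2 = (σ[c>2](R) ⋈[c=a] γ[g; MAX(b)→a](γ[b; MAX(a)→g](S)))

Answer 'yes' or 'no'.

E1 stepwise |·|:
  R → 6
  S → 4
  γ[b; MAX(a)→g](S) → 3
  γ[g; MAX(b)→a](γ[b; MAX(a)→g](S)) → 3
  (R ⋈[c=a] γ[g; MAX(b)→a](γ[b; MAX(a)→g](S))) → 3
  σ[c>2]((R ⋈[c=a] γ[g; MAX(b)→a](γ[b; MAX(a)→g](S)))) → 2
E2 stepwise |·|:
  R → 6
  σ[c>2](R) → 4
  S → 4
  γ[b; MAX(a)→g](S) → 3
  γ[g; MAX(b)→a](γ[b; MAX(a)→g](S)) → 3
  (σ[c>2](R) ⋈[c=a] γ[g; MAX(b)→a](γ[b; MAX(a)→g](S))) → 2

E1 and E2 produce the same multiset:
c | y | g | a
5 | r | 5 | 5
5 | s | 5 | 5

yes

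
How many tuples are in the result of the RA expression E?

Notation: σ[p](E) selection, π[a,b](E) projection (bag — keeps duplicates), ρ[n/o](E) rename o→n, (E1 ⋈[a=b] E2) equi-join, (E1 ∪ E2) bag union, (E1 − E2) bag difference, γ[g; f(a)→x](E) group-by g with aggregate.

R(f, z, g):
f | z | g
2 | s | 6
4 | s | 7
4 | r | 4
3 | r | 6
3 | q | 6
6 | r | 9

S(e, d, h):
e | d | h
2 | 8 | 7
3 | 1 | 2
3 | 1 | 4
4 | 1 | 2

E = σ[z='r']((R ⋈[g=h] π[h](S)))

Row counts bottom-up:
  R → 6
  S → 4
  π[h](S) → 4
  (R ⋈[g=h] π[h](S)) → 2
  σ[z='r']((R ⋈[g=h] π[h](S))) → 1

|E| = 1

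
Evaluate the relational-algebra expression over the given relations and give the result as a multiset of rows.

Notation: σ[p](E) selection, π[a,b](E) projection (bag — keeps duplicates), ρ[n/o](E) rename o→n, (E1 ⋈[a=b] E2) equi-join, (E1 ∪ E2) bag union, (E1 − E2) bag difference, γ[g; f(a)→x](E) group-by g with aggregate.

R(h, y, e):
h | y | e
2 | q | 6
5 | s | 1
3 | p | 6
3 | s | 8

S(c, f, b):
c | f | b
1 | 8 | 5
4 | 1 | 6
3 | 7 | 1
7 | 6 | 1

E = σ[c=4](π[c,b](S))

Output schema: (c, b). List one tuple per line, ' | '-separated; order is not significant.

Stepwise |·|:
  S → 4
  π[c,b](S) → 4
  σ[c=4](π[c,b](S)) → 1

== RESULT ==
c | b
4 | 6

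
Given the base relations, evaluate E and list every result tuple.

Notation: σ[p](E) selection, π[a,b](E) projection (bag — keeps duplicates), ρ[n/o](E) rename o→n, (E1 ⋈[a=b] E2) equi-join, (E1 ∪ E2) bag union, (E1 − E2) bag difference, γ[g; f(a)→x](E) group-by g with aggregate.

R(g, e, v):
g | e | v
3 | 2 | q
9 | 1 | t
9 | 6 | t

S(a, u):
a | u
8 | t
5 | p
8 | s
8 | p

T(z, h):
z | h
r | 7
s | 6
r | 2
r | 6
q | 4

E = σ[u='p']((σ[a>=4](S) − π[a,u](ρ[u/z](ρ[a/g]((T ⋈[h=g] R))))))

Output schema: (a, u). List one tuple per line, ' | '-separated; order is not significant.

Subexpression sizes:
  S → 4
  σ[a>=4](S) → 4
  T → 5
  R → 3
  (T ⋈[h=g] R) → 0
  ρ[a/g]((T ⋈[h=g] R)) → 0
  ρ[u/z](ρ[a/g]((T ⋈[h=g] R))) → 0
  π[a,u](ρ[u/z](ρ[a/g]((T ⋈[h=g] R)))) → 0
  (σ[a>=4](S) − π[a,u](ρ[u/z](ρ[a/g]((T ⋈[h=g] R))))) → 4
  σ[u='p']((σ[a>=4](S) − π[a,u](ρ[u/z](ρ[a/g]((T ⋈[h=g] R)))))) → 2

== RESULT ==
a | u
5 | p
8 | p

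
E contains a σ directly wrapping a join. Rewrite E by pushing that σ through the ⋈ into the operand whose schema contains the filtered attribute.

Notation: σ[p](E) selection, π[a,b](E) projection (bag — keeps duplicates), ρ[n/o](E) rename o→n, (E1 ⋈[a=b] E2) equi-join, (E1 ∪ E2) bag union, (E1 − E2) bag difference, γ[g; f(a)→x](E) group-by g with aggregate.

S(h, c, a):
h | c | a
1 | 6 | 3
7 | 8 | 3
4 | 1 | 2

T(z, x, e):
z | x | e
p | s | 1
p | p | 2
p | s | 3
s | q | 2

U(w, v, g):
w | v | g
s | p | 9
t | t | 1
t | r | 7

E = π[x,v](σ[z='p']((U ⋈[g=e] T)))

σ filters on z, owned by the right side.
E' = π[x,v]((U ⋈[g=e] σ[z='p'](T)))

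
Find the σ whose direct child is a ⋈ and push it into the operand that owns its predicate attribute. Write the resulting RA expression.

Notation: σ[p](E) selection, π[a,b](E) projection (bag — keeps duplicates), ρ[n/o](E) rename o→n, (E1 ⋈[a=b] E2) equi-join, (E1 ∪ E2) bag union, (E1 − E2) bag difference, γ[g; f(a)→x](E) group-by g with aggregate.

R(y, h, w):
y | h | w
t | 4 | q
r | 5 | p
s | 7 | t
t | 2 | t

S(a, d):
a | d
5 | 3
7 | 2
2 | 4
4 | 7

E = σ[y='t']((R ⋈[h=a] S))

σ filters on y, owned by the left side.
E' = (σ[y='t'](R) ⋈[h=a] S)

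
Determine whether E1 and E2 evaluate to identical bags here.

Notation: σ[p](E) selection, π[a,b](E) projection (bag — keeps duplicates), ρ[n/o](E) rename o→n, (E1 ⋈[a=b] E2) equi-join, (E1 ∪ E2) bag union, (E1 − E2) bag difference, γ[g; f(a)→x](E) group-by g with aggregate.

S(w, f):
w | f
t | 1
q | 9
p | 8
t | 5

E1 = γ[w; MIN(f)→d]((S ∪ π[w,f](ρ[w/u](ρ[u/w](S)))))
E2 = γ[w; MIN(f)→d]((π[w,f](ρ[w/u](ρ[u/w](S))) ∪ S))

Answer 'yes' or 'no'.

E1 subexpression sizes:
  S → 4
  S → 4
  ρ[u/w](S) → 4
  ρ[w/u](ρ[u/w](S)) → 4
  π[w,f](ρ[w/u](ρ[u/w](S))) → 4
  (S ∪ π[w,f](ρ[w/u](ρ[u/w](S)))) → 8
  γ[w; MIN(f)→d]((S ∪ π[w,f](ρ[w/u](ρ[u/w](S))))) → 3
E2 subexpression sizes:
  S → 4
  ρ[u/w](S) → 4
  ρ[w/u](ρ[u/w](S)) → 4
  π[w,f](ρ[w/u](ρ[u/w](S))) → 4
  S → 4
  (π[w,f](ρ[w/u](ρ[u/w](S))) ∪ S) → 8
  γ[w; MIN(f)→d]((π[w,f](ρ[w/u](ρ[u/w](S))) ∪ S)) → 3

E1 and E2 produce the same multiset:
w | d
p | 8
q | 9
t | 1

yes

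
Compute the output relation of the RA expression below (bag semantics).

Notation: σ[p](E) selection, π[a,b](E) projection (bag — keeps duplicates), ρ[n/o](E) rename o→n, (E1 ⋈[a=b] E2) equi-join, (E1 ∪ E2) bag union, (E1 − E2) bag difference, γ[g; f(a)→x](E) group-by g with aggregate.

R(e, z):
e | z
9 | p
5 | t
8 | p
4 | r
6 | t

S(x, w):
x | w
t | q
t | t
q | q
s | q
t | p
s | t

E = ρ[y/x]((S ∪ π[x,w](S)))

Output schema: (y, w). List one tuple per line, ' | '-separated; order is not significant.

Row counts bottom-up:
  S → 6
  S → 6
  π[x,w](S) → 6
  (S ∪ π[x,w](S)) → 12
  ρ[y/x]((S ∪ π[x,w](S))) → 12

== RESULT ==
y | w
q | q
q | q
s | q
s | q
s | t
s | t
t | p
t | p
t | q
t | q
t | t
t | t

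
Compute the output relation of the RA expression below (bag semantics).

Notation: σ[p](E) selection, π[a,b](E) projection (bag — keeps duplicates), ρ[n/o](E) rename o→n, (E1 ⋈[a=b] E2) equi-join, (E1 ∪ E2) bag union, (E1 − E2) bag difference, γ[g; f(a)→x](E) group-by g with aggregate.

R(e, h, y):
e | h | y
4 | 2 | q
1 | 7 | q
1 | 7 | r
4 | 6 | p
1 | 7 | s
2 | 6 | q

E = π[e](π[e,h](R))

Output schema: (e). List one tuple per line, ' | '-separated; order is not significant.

Stepwise |·|:
  R → 6
  π[e,h](R) → 6
  π[e](π[e,h](R)) → 6

== RESULT ==
e
1
1
1
2
4
4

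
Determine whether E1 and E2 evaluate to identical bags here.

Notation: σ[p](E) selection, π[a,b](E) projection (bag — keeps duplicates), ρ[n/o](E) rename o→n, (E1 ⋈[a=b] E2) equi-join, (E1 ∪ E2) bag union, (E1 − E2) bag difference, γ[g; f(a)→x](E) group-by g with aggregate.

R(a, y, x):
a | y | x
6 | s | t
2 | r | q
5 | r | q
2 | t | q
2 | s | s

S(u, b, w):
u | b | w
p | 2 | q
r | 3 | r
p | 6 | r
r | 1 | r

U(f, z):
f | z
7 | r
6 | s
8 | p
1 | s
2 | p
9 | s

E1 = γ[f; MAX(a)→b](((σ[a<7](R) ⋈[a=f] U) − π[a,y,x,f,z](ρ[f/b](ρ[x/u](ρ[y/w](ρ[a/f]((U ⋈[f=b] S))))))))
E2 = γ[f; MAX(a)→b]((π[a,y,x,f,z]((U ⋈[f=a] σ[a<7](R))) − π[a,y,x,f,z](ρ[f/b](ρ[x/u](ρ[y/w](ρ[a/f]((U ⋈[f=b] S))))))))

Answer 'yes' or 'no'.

E1 stepwise |·|:
  R → 5
  σ[a<7](R) → 5
  U → 6
  (σ[a<7](R) ⋈[a=f] U) → 4
  U → 6
  S → 4
  (U ⋈[f=b] S) → 3
  ρ[a/f]((U ⋈[f=b] S)) → 3
  ρ[y/w](ρ[a/f]((U ⋈[f=b] S))) → 3
  ρ[x/u](ρ[y/w](ρ[a/f]((U ⋈[f=b] S)))) → 3
  ρ[f/b](ρ[x/u](ρ[y/w](ρ[a/f]((U ⋈[f=b] S))))) → 3
  π[a,y,x,f,z](ρ[f/b](ρ[x/u](ρ[y/w](ρ[a/f]((U ⋈[f=b] S)))))) → 3
  ((σ[a<7](R) ⋈[a=f] U) − π[a,y,x,f,z](ρ[f/b](ρ[x/u](ρ[y/w](ρ[a/f]((U ⋈[f=b] S))))))) → 4
  γ[f; MAX(a)→b](((σ[a<7](R) ⋈[a=f] U) − π[a,y,x,f,z](ρ[f/b](ρ[x/u](ρ[y/w](ρ[a/f]((U ⋈[f=b] S)))))))) → 2
E2 stepwise |·|:
  U → 6
  R → 5
  σ[a<7](R) → 5
  (U ⋈[f=a] σ[a<7](R)) → 4
  π[a,y,x,f,z]((U ⋈[f=a] σ[a<7](R))) → 4
  U → 6
  S → 4
  (U ⋈[f=b] S) → 3
  ρ[a/f]((U ⋈[f=b] S)) → 3
  ρ[y/w](ρ[a/f]((U ⋈[f=b] S))) → 3
  ρ[x/u](ρ[y/w](ρ[a/f]((U ⋈[f=b] S)))) → 3
  ρ[f/b](ρ[x/u](ρ[y/w](ρ[a/f]((U ⋈[f=b] S))))) → 3
  π[a,y,x,f,z](ρ[f/b](ρ[x/u](ρ[y/w](ρ[a/f]((U ⋈[f=b] S)))))) → 3
  (π[a,y,x,f,z]((U ⋈[f=a] σ[a<7](R))) − π[a,y,x,f,z](ρ[f/b](ρ[x/u](ρ[y/w](ρ[a/f]((U ⋈[f=b] S))))))) → 4
  γ[f; MAX(a)→b]((π[a,y,x,f,z]((U ⋈[f=a] σ[a<7](R))) − π[a,y,x,f,z](ρ[f/b](ρ[x/u](ρ[y/w](ρ[a/f]((U ⋈[f=b] S)))))))) → 2

E1 and E2 produce the same multiset:
f | b
2 | 2
6 | 6

yes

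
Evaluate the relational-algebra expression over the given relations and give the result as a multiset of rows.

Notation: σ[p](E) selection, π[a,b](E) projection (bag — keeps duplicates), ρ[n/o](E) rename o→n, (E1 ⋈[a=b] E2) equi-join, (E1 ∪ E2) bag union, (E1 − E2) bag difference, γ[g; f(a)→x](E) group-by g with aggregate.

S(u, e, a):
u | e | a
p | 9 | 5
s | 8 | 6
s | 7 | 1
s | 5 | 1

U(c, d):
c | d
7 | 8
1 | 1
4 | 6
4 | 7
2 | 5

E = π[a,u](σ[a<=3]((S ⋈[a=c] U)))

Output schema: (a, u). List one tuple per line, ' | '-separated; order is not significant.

Per-node cardinality:
  S → 4
  U → 5
  (S ⋈[a=c] U) → 2
  σ[a<=3]((S ⋈[a=c] U)) → 2
  π[a,u](σ[a<=3]((S ⋈[a=c] U))) → 2

== RESULT ==
a | u
1 | s
1 | s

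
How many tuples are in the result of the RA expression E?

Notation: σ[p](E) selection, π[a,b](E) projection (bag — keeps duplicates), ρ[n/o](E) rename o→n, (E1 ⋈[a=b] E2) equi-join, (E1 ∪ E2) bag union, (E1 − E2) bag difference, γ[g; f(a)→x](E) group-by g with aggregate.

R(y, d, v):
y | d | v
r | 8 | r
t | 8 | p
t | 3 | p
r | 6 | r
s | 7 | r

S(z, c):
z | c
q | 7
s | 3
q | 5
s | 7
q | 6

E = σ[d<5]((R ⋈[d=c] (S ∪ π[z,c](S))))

Subexpression sizes:
  R → 5
  S → 5
  S → 5
  π[z,c](S) → 5
  (S ∪ π[z,c](S)) → 10
  (R ⋈[d=c] (S ∪ π[z,c](S))) → 8
  σ[d<5]((R ⋈[d=c] (S ∪ π[z,c](S)))) → 2

|E| = 2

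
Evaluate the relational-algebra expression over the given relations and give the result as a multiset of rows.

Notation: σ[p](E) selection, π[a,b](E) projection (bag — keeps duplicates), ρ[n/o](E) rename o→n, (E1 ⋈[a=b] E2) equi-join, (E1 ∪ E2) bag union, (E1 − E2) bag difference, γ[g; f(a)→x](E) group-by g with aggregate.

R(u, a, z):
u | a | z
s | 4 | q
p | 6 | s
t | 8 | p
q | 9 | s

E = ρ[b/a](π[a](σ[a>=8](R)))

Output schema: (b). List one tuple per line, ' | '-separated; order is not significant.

Per-node cardinality:
  R → 4
  σ[a>=8](R) → 2
  π[a](σ[a>=8](R)) → 2
  ρ[b/a](π[a](σ[a>=8](R))) → 2

== RESULT ==
b
8
9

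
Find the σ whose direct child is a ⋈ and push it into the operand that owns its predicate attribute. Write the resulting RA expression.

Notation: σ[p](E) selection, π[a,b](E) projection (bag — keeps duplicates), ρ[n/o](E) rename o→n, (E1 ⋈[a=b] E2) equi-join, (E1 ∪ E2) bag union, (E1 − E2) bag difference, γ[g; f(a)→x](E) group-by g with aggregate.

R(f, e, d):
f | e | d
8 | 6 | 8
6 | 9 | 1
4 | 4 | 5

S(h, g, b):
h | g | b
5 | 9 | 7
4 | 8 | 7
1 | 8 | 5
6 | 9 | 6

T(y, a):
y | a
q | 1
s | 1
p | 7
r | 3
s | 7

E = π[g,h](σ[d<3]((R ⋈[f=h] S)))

σ filters on d, owned by the left side.
E' = π[g,h]((σ[d<3](R) ⋈[f=h] S))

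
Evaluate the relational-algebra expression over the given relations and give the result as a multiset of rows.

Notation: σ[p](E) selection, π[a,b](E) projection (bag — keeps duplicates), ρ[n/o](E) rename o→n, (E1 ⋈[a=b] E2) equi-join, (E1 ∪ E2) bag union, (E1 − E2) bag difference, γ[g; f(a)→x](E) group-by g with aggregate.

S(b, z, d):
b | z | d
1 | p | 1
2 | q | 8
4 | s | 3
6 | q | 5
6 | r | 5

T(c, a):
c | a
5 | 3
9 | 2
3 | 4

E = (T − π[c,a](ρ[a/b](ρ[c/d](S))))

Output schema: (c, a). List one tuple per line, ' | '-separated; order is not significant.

Subexpression sizes:
  T → 3
  S → 5
  ρ[c/d](S) → 5
  ρ[a/b](ρ[c/d](S)) → 5
  π[c,a](ρ[a/b](ρ[c/d](S))) → 5
  (T − π[c,a](ρ[a/b](ρ[c/d](S)))) → 2

== RESULT ==
c | a
5 | 3
9 | 2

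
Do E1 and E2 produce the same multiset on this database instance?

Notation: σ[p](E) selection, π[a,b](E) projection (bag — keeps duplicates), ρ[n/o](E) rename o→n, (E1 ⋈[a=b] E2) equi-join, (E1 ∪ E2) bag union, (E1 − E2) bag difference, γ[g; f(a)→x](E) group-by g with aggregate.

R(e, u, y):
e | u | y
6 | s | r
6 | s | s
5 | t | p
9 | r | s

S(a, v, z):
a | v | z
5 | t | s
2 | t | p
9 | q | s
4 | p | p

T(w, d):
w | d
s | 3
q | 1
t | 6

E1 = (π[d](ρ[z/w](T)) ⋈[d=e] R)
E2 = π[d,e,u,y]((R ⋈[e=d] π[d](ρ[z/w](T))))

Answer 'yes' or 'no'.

E1 subexpression sizes:
  T → 3
  ρ[z/w](T) → 3
  π[d](ρ[z/w](T)) → 3
  R → 4
  (π[d](ρ[z/w](T)) ⋈[d=e] R) → 2
E2 subexpression sizes:
  R → 4
  T → 3
  ρ[z/w](T) → 3
  π[d](ρ[z/w](T)) → 3
  (R ⋈[e=d] π[d](ρ[z/w](T))) → 2
  π[d,e,u,y]((R ⋈[e=d] π[d](ρ[z/w](T)))) → 2

E1 and E2 produce the same multiset:
d | e | u | y
6 | 6 | s | r
6 | 6 | s | s

yes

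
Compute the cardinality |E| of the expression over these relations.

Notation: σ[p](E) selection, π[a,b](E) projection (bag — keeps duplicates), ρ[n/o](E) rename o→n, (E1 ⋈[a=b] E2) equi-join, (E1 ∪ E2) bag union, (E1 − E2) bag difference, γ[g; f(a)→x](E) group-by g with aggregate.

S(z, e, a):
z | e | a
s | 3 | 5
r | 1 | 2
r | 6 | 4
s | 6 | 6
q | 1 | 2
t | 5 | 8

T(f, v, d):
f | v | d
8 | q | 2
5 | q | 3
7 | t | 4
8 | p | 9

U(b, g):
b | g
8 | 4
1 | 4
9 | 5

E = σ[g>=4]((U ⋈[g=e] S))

Subexpression sizes:
  U → 3
  S → 6
  (U ⋈[g=e] S) → 1
  σ[g>=4]((U ⋈[g=e] S)) → 1

|E| = 1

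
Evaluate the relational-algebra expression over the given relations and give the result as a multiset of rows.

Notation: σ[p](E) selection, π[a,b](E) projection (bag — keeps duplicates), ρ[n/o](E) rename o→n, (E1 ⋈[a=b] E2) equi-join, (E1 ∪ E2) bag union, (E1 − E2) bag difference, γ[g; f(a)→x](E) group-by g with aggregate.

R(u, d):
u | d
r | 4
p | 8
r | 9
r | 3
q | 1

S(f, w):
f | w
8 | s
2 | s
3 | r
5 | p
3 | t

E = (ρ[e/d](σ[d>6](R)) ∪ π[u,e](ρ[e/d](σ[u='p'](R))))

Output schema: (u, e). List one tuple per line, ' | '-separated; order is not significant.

Subexpression sizes:
  R → 5
  σ[d>6](R) → 2
  ρ[e/d](σ[d>6](R)) → 2
  R → 5
  σ[u='p'](R) → 1
  ρ[e/d](σ[u='p'](R)) → 1
  π[u,e](ρ[e/d](σ[u='p'](R))) → 1
  (ρ[e/d](σ[d>6](R)) ∪ π[u,e](ρ[e/d](σ[u='p'](R)))) → 3

== RESULT ==
u | e
p | 8
p | 8
r | 9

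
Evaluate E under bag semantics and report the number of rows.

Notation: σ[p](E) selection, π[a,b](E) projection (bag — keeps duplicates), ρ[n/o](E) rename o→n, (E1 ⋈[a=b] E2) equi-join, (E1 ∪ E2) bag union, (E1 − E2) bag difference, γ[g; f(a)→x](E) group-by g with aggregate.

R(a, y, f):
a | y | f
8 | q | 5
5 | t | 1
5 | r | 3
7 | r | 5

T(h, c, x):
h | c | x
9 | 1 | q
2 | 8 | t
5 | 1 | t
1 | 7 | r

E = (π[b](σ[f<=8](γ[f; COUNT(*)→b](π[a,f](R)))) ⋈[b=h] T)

Per-node cardinality:
  R → 4
  π[a,f](R) → 4
  γ[f; COUNT(*)→b](π[a,f](R)) → 3
  σ[f<=8](γ[f; COUNT(*)→b](π[a,f](R))) → 3
  π[b](σ[f<=8](γ[f; COUNT(*)→b](π[a,f](R)))) → 3
  T → 4
  (π[b](σ[f<=8](γ[f; COUNT(*)→b](π[a,f](R)))) ⋈[b=h] T) → 3

|E| = 3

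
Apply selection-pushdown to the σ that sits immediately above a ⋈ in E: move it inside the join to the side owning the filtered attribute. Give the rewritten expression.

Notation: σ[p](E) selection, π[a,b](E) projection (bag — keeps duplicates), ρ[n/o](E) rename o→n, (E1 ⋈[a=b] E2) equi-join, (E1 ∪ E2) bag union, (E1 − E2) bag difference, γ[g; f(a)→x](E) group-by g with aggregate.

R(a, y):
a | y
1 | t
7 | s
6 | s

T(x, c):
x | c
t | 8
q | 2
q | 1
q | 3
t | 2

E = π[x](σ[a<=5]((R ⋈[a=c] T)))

σ filters on a, owned by the left side.
E' = π[x]((σ[a<=5](R) ⋈[a=c] T))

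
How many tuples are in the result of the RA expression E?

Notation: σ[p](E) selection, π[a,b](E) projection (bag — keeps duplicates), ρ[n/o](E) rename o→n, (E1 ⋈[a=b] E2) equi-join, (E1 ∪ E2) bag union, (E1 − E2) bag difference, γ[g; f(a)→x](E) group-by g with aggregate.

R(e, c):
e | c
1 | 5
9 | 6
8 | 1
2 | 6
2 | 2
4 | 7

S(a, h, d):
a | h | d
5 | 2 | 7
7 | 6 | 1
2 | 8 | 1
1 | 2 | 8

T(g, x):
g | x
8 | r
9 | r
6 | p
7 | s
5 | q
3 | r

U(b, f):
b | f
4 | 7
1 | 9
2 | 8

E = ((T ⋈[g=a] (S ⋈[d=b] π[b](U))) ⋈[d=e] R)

Row counts bottom-up:
  T → 6
  S → 4
  U → 3
  π[b](U) → 3
  (S ⋈[d=b] π[b](U)) → 2
  (T ⋈[g=a] (S ⋈[d=b] π[b](U))) → 1
  R → 6
  ((T ⋈[g=a] (S ⋈[d=b] π[b](U))) ⋈[d=e] R) → 1

|E| = 1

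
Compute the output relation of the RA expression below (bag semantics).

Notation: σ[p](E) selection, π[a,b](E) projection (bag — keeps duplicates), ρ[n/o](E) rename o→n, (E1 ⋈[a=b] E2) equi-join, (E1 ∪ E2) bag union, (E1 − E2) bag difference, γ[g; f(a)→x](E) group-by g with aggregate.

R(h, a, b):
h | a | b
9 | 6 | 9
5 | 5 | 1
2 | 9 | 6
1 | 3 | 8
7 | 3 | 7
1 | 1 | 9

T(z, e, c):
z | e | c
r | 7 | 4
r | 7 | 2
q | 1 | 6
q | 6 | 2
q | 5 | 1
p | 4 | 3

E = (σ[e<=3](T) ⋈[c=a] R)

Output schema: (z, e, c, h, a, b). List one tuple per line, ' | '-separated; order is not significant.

Subexpression sizes:
  T → 6
  σ[e<=3](T) → 1
  R → 6
  (σ[e<=3](T) ⋈[c=a] R) → 1

== RESULT ==
z | e | c | h | a | b
q | 1 | 6 | 9 | 6 | 9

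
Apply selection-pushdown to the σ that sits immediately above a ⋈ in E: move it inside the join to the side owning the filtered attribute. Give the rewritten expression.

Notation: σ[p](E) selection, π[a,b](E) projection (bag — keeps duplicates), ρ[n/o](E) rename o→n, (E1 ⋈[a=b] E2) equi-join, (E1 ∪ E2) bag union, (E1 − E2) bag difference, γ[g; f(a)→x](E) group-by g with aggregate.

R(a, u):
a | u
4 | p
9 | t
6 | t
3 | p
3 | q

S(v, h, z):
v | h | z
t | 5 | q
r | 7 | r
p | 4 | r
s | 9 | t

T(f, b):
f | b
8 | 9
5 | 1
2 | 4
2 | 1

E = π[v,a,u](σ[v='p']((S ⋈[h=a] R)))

σ filters on v, owned by the left side.
E' = π[v,a,u]((σ[v='p'](S) ⋈[h=a] R))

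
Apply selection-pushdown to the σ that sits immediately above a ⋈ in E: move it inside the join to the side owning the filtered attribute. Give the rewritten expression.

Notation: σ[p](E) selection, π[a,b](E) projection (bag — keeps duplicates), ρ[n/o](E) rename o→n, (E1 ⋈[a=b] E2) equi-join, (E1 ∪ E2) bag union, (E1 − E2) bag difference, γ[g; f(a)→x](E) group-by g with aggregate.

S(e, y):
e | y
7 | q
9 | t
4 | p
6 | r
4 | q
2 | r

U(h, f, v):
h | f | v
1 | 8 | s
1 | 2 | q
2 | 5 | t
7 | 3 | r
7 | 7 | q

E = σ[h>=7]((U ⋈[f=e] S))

σ filters on h, owned by the left side.
E' = (σ[h>=7](U) ⋈[f=e] S)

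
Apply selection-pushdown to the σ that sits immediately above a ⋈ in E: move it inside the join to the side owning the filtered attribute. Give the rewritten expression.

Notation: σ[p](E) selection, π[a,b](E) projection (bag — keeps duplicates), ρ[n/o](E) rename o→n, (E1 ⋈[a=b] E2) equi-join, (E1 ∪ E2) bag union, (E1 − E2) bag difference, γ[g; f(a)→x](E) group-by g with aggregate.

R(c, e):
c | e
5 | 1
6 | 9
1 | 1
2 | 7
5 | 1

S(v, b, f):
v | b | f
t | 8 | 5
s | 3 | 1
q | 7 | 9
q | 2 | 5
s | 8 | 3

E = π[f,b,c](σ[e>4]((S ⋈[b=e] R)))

σ filters on e, owned by the right side.
E' = π[f,b,c]((S ⋈[b=e] σ[e>4](R)))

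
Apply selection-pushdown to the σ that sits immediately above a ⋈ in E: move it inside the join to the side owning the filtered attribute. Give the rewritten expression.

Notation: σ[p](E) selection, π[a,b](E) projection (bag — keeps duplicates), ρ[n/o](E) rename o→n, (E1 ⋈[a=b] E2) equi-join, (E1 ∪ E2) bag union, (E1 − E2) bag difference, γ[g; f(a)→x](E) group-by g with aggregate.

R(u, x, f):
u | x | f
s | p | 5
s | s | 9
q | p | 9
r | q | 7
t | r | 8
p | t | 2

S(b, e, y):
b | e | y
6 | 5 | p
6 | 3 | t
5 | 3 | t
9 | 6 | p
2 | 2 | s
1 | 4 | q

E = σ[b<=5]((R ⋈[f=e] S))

σ filters on b, owned by the right side.
E' = (R ⋈[f=e] σ[b<=5](S))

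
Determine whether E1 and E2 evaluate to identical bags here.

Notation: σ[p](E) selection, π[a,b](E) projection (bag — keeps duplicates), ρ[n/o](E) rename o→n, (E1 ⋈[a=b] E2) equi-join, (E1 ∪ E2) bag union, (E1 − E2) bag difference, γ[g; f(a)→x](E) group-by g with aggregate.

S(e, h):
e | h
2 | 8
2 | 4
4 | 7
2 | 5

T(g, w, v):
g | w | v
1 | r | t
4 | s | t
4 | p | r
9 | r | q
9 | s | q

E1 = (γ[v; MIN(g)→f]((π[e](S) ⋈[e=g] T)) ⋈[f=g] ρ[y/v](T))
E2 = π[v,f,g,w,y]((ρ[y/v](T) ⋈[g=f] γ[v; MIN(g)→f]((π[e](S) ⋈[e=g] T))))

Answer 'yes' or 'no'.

E1 per-node cardinality:
  S → 4
  π[e](S) → 4
  T → 5
  (π[e](S) ⋈[e=g] T) → 2
  γ[v; MIN(g)→f]((π[e](S) ⋈[e=g] T)) → 2
  T → 5
  ρ[y/v](T) → 5
  (γ[v; MIN(g)→f]((π[e](S) ⋈[e=g] T)) ⋈[f=g] ρ[y/v](T)) → 4
E2 per-node cardinality:
  T → 5
  ρ[y/v](T) → 5
  S → 4
  π[e](S) → 4
  T → 5
  (π[e](S) ⋈[e=g] T) → 2
  γ[v; MIN(g)→f]((π[e](S) ⋈[e=g] T)) → 2
  (ρ[y/v](T) ⋈[g=f] γ[v; MIN(g)→f]((π[e](S) ⋈[e=g] T))) → 4
  π[v,f,g,w,y]((ρ[y/v](T) ⋈[g=f] γ[v; MIN(g)→f]((π[e](S) ⋈[e=g] T)))) → 4

E1 and E2 produce the same multiset:
v | f | g | w | y
r | 4 | 4 | p | r
r | 4 | 4 | s | t
t | 4 | 4 | p | r
t | 4 | 4 | s | t

yes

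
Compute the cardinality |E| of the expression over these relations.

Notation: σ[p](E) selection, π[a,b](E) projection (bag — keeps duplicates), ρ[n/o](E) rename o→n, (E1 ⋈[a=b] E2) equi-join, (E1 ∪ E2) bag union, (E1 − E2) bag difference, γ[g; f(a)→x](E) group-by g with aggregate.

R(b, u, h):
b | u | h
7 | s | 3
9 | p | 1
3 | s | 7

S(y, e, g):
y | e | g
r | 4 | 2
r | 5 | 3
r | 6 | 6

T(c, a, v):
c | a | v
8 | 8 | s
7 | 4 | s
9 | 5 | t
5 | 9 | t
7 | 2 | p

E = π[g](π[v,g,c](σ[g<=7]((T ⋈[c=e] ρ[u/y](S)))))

Per-node cardinality:
  T → 5
  S → 3
  ρ[u/y](S) → 3
  (T ⋈[c=e] ρ[u/y](S)) → 1
  σ[g<=7]((T ⋈[c=e] ρ[u/y](S))) → 1
  π[v,g,c](σ[g<=7]((T ⋈[c=e] ρ[u/y](S)))) → 1
  π[g](π[v,g,c](σ[g<=7]((T ⋈[c=e] ρ[u/y](S))))) → 1

|E| = 1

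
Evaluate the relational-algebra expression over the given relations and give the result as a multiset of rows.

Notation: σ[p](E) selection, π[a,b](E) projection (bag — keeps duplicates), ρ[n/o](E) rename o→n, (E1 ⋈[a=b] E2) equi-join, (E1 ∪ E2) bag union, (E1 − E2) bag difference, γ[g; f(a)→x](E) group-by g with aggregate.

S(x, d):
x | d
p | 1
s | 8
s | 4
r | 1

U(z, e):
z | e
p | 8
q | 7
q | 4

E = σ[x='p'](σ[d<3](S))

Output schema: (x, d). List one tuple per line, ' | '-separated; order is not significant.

Row counts bottom-up:
  S → 4
  σ[d<3](S) → 2
  σ[x='p'](σ[d<3](S)) → 1

== RESULT ==
x | d
p | 1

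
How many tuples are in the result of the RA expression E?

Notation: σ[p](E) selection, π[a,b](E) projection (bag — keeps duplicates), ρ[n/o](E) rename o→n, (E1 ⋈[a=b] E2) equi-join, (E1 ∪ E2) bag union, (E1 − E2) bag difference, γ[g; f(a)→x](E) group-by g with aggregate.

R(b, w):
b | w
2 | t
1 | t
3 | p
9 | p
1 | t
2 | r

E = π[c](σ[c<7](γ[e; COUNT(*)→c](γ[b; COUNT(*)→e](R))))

Row counts bottom-up:
  R → 6
  γ[b; COUNT(*)→e](R) → 4
  γ[e; COUNT(*)→c](γ[b; COUNT(*)→e](R)) → 2
  σ[c<7](γ[e; COUNT(*)→c](γ[b; COUNT(*)→e](R))) → 2
  π[c](σ[c<7](γ[e; COUNT(*)→c](γ[b; COUNT(*)→e](R)))) → 2

|E| = 2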